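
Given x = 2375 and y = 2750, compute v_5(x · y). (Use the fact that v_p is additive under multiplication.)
v_5(6531250) = 6

v_p(x) = 3 (factor: 2375 = 5^3 · 19); v_p(y) = 3 (factor: 2750 = 5^3 · 22). Additivity: v_p(xy) = v_p(x) + v_p(y) = 3 + 3 = 6. (Direct check: xy = 6531250 = 5^6 · (418).)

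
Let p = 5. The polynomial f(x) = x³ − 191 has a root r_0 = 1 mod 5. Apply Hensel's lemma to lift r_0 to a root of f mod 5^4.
r_3 = 81 (mod 625)

Hensel: r_{i+1} = r_i − f(r_i)/f′(r_i) mod 5^{i+2}, where f′(x) = 3x². Iterate:
  r_0 = 1 (mod 5)
  r_1 = 6 (mod 25)
  r_2 = 81 (mod 125)
  r_3 = 81 (mod 625)
Final: r = 81 with f(r) ≡ 0 mod 5^4.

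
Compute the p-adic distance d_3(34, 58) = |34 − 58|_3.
d_3(34, 58) = 1/3

Step 1 — x − y = 34 − 58 = -24. Step 2 — v_3(-24) = 1 (factor: -24 = −(3^1 · 8); the sign does not affect v_p). Step 3 — |x − y|_3 = 3^{-1} = 1/3.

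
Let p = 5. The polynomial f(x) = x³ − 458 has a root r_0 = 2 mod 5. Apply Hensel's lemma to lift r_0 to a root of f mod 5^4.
r_3 = 352 (mod 625)

Hensel: r_{i+1} = r_i − f(r_i)/f′(r_i) mod 5^{i+2}, where f′(x) = 3x². Iterate:
  r_0 = 2 (mod 5)
  r_1 = 2 (mod 25)
  r_2 = 102 (mod 125)
  r_3 = 352 (mod 625)
Final: r = 352 with f(r) ≡ 0 mod 5^4.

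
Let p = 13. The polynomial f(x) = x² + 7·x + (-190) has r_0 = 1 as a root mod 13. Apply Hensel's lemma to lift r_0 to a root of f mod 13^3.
r_2 = 1561 (mod 2197)

Hensel: r_{i+1} = r_i − f(r_i)·(f′(r_i))^{-1} mod 13^{i+2}, f′(x) = 2x + 7. Iterate:
  r_0 = 1 (mod 13)
  r_1 = 40 (mod 169)
  r_2 = 1561 (mod 2197)
Final: r = 1561 satisfies f(r) ≡ 0 mod 13^3.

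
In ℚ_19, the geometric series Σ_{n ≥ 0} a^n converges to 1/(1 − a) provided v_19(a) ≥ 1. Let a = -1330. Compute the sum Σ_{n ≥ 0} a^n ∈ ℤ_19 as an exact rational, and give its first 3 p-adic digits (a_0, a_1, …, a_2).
Σ a^n = 1/(1 − a) = 1/1331;  first 3 digits = (1, 6, 13)

v_19(a) = 1 ≥ 1, so the series converges in ℤ_19 to 1/(1 − a) = 1/(1 − (-1330)) = 1/1331. Expand this rational in ℤ_19: compute digits iteratively via d_i = x_i mod 19, x_{i+1} = (x_i − d_i)/19. The first 3 digits are (1, 6, 13).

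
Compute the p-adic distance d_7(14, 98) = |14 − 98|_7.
d_7(14, 98) = 1/7

Step 1 — x − y = 14 − 98 = -84. Step 2 — v_7(-84) = 1 (factor: -84 = −(7^1 · 12); the sign does not affect v_p). Step 3 — |x − y|_7 = 7^{-1} = 1/7.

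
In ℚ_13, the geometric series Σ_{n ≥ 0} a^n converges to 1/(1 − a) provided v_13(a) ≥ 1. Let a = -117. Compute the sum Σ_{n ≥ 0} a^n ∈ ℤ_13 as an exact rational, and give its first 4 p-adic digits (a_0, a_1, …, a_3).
Σ a^n = 1/(1 − a) = 1/118;  first 4 digits = (1, 4, 2, 5)

v_13(a) = 1 ≥ 1, so the series converges in ℤ_13 to 1/(1 − a) = 1/(1 − (-117)) = 1/118. Expand this rational in ℤ_13: compute digits iteratively via d_i = x_i mod 13, x_{i+1} = (x_i − d_i)/13. The first 4 digits are (1, 4, 2, 5).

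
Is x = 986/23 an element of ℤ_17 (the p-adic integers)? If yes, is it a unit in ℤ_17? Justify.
x ∈ ℤ_17 but not a unit; v_17(x) = 1 > 0

ℤ_17 = {x ∈ ℚ_17 : v_17(x) ≥ 0} and ℤ_17^× = {x ∈ ℤ_17 : v_17(x) = 0}. Here v_17(986/23) = v_17(num) − v_17(den) = 1; compare against these criteria.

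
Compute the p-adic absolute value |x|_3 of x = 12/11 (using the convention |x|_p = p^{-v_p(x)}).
|12/11|_3 = 1/3

Step 1 — compute v_3(x) by factoring powers of 3 out of the numerator and denominator: v_3(12/11) = 1. Step 2 — apply |x|_p = p^{-v_p(x)} = 3^{-1} = 1/3.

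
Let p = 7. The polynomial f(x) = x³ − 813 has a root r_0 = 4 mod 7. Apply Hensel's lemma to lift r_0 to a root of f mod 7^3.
r_2 = 235 (mod 343)

Hensel: r_{i+1} = r_i − f(r_i)/f′(r_i) mod 7^{i+2}, where f′(x) = 3x². Iterate:
  r_0 = 4 (mod 7)
  r_1 = 39 (mod 49)
  r_2 = 235 (mod 343)
Final: r = 235 with f(r) ≡ 0 mod 7^3.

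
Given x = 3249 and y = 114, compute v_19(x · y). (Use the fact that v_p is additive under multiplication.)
v_19(370386) = 3

v_p(x) = 2 (factor: 3249 = 19^2 · 9); v_p(y) = 1 (factor: 114 = 19^1 · 6). Additivity: v_p(xy) = v_p(x) + v_p(y) = 2 + 1 = 3. (Direct check: xy = 370386 = 19^3 · (54).)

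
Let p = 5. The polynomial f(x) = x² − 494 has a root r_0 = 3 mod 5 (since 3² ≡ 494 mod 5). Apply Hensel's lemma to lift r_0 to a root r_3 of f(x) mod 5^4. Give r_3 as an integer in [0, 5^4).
r_3 = 338 (mod 625)

Hensel's recurrence: r_{i+1} = r_i − f(r_i)·(f′(r_i))^{-1} mod 5^{i+2}, with f′(x) = 2x. Iterate:
  r_0 = 3 (mod 5)
  r_1 = 13 (mod 25)
  r_2 = 88 (mod 125)
  r_3 = 338 (mod 625)
Final: r_3 = 338, and one checks f(r_3) ≡ 0 mod 5^4.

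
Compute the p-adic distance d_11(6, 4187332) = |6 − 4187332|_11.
d_11(6, 4187332) = 1/161051

Step 1 — x − y = 6 − 4187332 = -4187326. Step 2 — v_11(-4187326) = 5 (factor: -4187326 = −(11^5 · 26); the sign does not affect v_p). Step 3 — |x − y|_11 = 11^{-5} = 1/161051.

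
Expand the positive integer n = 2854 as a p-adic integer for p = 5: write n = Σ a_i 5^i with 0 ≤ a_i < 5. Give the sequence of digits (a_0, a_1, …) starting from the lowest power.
(a_0, a_1, …) = (4, 0, 4, 2, 4)

Repeated division by 5 gives the digits low-to-high: 2854 = 4 + 4·5^2 + 2·5^3 + 4·5^4. Digit sequence: (4, 0, 4, 2, 4).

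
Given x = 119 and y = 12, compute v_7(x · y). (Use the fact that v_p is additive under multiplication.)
v_7(1428) = 1

v_p(x) = 1 (factor: 119 = 7^1 · 17); v_p(y) = 0 (factor: 12 = 7^0 · 12). Additivity: v_p(xy) = v_p(x) + v_p(y) = 1 + 0 = 1. (Direct check: xy = 1428 = 7^1 · (204).)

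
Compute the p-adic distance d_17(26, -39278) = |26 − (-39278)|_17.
d_17(26, -39278) = 1/4913

Step 1 — x − y = 26 − (-39278) = 39304. Step 2 — v_17(39304) = 3 (factor: 39304 = (17^3 · 8); the sign does not affect v_p). Step 3 — |x − y|_17 = 17^{-3} = 1/4913.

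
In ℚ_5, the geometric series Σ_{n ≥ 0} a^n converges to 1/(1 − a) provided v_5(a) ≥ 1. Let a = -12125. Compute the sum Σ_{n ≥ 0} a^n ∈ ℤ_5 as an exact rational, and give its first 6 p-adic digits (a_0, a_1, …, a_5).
Σ a^n = 1/(1 − a) = 1/12126;  first 6 digits = (1, 0, 0, 3, 0, 1)

v_5(a) = 3 ≥ 1, so the series converges in ℤ_5 to 1/(1 − a) = 1/(1 − (-12125)) = 1/12126. Expand this rational in ℤ_5: compute digits iteratively via d_i = x_i mod 5, x_{i+1} = (x_i − d_i)/5. The first 6 digits are (1, 0, 0, 3, 0, 1).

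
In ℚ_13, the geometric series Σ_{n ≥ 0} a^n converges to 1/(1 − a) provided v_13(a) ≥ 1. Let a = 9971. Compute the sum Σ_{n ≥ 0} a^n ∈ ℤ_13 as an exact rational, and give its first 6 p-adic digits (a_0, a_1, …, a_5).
Σ a^n = 1/(1 − a) = -1/9970;  first 6 digits = (1, 0, 7, 4, 10, 7)

v_13(a) = 2 ≥ 1, so the series converges in ℤ_13 to 1/(1 − a) = 1/(1 − 9971) = -1/9970. Expand this rational in ℤ_13: compute digits iteratively via d_i = x_i mod 13, x_{i+1} = (x_i − d_i)/13. The first 6 digits are (1, 0, 7, 4, 10, 7).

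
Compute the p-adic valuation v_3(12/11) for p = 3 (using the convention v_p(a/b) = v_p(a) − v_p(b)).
v_3(12/11) = 1

Factor powers of 3 from the numerator and denominator of the reduced fraction: 12 = 3^1 · 4 and 11 = 3^0 · 11. Apply v_p(a/b) = v_p(a) − v_p(b): v_3(12/11) = 1 − 0 = 1.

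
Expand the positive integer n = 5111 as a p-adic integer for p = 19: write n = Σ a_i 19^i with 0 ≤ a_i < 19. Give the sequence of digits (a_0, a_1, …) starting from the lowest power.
(a_0, a_1, …) = (0, 3, 14)

Repeated division by 19 gives the digits low-to-high: 5111 = 3·19^1 + 14·19^2. Digit sequence: (0, 3, 14).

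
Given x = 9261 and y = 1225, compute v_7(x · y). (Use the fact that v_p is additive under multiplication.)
v_7(11344725) = 5

v_p(x) = 3 (factor: 9261 = 7^3 · 27); v_p(y) = 2 (factor: 1225 = 7^2 · 25). Additivity: v_p(xy) = v_p(x) + v_p(y) = 3 + 2 = 5. (Direct check: xy = 11344725 = 7^5 · (675).)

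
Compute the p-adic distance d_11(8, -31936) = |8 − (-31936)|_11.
d_11(8, -31936) = 1/1331

Step 1 — x − y = 8 − (-31936) = 31944. Step 2 — v_11(31944) = 3 (factor: 31944 = (11^3 · 24); the sign does not affect v_p). Step 3 — |x − y|_11 = 11^{-3} = 1/1331.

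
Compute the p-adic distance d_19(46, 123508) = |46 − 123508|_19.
d_19(46, 123508) = 1/6859

Step 1 — x − y = 46 − 123508 = -123462. Step 2 — v_19(-123462) = 3 (factor: -123462 = −(19^3 · 18); the sign does not affect v_p). Step 3 — |x − y|_19 = 19^{-3} = 1/6859.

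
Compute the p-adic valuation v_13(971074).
v_13(971074) = 4

v_13(n) is the largest exponent k such that 13^k divides n. Factor out: 971074 = 13^4 · 34. (Sign doesn't affect v_p.) So v_13(971074) = 4.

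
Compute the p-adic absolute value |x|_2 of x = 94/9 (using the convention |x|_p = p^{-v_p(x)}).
|94/9|_2 = 1/2

Step 1 — compute v_2(x) by factoring powers of 2 out of the numerator and denominator: v_2(94/9) = 1. Step 2 — apply |x|_p = p^{-v_p(x)} = 2^{-1} = 1/2.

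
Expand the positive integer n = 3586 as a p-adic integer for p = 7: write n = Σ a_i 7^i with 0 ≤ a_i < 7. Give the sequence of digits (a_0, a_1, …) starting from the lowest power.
(a_0, a_1, …) = (2, 1, 3, 3, 1)

Repeated division by 7 gives the digits low-to-high: 3586 = 2 + 1·7^1 + 3·7^2 + 3·7^3 + 1·7^4. Digit sequence: (2, 1, 3, 3, 1).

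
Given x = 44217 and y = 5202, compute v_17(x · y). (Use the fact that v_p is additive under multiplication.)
v_17(230016834) = 5

v_p(x) = 3 (factor: 44217 = 17^3 · 9); v_p(y) = 2 (factor: 5202 = 17^2 · 18). Additivity: v_p(xy) = v_p(x) + v_p(y) = 3 + 2 = 5. (Direct check: xy = 230016834 = 17^5 · (162).)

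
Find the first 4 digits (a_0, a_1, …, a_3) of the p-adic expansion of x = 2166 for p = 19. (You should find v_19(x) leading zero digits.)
(a_0, …, a_3) = (0, 0, 6, 0)

v_19(2166) = 2, so a_0 = ... = a_1 = 0. Factor out: x = 19^2 · u with u = 6 a unit in ℤ_19. Expand u iteratively via a_{v+i} = u_i mod 19, u_{i+1} = (u_i − a_{v+i})/19:
  u_0 = 6;  a_2 = 6;  u_1 = (u_0 − 6)/19 = 0
  u_1 = 0;  a_3 = 0;  u_2 = (u_1 − 0)/19 = 0
Digits: (0, 0, 6, 0).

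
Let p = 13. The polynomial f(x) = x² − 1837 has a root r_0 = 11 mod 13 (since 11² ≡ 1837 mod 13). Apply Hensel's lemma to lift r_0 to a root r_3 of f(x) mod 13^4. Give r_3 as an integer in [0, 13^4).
r_3 = 27974 (mod 28561)

Hensel's recurrence: r_{i+1} = r_i − f(r_i)·(f′(r_i))^{-1} mod 13^{i+2}, with f′(x) = 2x. Iterate:
  r_0 = 11 (mod 13)
  r_1 = 89 (mod 169)
  r_2 = 1610 (mod 2197)
  r_3 = 27974 (mod 28561)
Final: r_3 = 27974, and one checks f(r_3) ≡ 0 mod 13^4.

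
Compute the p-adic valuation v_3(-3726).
v_3(-3726) = 4

v_3(n) is the largest exponent k such that 3^k divides n. Factor out: -3726 = -3^4 · 46. (Sign doesn't affect v_p.) So v_3(-3726) = 4.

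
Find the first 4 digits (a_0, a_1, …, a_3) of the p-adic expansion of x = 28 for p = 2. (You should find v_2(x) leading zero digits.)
(a_0, …, a_3) = (0, 0, 1, 1)

v_2(28) = 2, so a_0 = ... = a_1 = 0. Factor out: x = 2^2 · u with u = 7 a unit in ℤ_2. Expand u iteratively via a_{v+i} = u_i mod 2, u_{i+1} = (u_i − a_{v+i})/2:
  u_0 = 7;  a_2 = 1;  u_1 = (u_0 − 1)/2 = 3
  u_1 = 3;  a_3 = 1;  u_2 = (u_1 − 1)/2 = 1
Digits: (0, 0, 1, 1).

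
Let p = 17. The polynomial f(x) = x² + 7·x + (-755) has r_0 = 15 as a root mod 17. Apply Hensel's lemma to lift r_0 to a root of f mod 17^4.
r_3 = 71925 (mod 83521)

Hensel: r_{i+1} = r_i − f(r_i)·(f′(r_i))^{-1} mod 17^{i+2}, f′(x) = 2x + 7. Iterate:
  r_0 = 15 (mod 17)
  r_1 = 253 (mod 289)
  r_2 = 3143 (mod 4913)
  r_3 = 71925 (mod 83521)
Final: r = 71925 satisfies f(r) ≡ 0 mod 17^4.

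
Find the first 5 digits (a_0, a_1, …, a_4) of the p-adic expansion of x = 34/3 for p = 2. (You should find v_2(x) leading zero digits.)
(a_0, …, a_4) = (0, 1, 1, 0, 1)

v_2(34/3) = 1, so a_0 = ... = a_0 = 0. Factor out: x = 2^1 · u with u = 17/3 a unit in ℤ_2. Expand u iteratively via a_{v+i} = u_i mod 2, u_{i+1} = (u_i − a_{v+i})/2:
  u_0 = 17/3;  a_1 = 1;  u_1 = (u_0 − 1)/2 = 7/3
  u_1 = 7/3;  a_2 = 1;  u_2 = (u_1 − 1)/2 = 2/3
  u_2 = 2/3;  a_3 = 0;  u_3 = (u_2 − 0)/2 = 1/3
  u_3 = 1/3;  a_4 = 1;  u_4 = (u_3 − 1)/2 = -1/3
Digits: (0, 1, 1, 0, 1).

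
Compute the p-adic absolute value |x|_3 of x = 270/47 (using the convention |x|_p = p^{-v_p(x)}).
|270/47|_3 = 1/27

Step 1 — compute v_3(x) by factoring powers of 3 out of the numerator and denominator: v_3(270/47) = 3. Step 2 — apply |x|_p = p^{-v_p(x)} = 3^{-3} = 1/27.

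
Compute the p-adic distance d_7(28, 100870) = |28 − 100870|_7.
d_7(28, 100870) = 1/16807

Step 1 — x − y = 28 − 100870 = -100842. Step 2 — v_7(-100842) = 5 (factor: -100842 = −(7^5 · 6); the sign does not affect v_p). Step 3 — |x − y|_7 = 7^{-5} = 1/16807.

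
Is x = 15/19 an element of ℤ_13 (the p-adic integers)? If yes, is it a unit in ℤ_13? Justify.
x ∈ ℤ_13^× (unit); v_13(x) = 0

ℤ_13 = {x ∈ ℚ_13 : v_13(x) ≥ 0} and ℤ_13^× = {x ∈ ℤ_13 : v_13(x) = 0}. Here v_13(15/19) = v_13(num) − v_13(den) = 0; compare against these criteria.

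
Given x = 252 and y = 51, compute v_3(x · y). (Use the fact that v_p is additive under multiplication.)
v_3(12852) = 3

v_p(x) = 2 (factor: 252 = 3^2 · 28); v_p(y) = 1 (factor: 51 = 3^1 · 17). Additivity: v_p(xy) = v_p(x) + v_p(y) = 2 + 1 = 3. (Direct check: xy = 12852 = 3^3 · (476).)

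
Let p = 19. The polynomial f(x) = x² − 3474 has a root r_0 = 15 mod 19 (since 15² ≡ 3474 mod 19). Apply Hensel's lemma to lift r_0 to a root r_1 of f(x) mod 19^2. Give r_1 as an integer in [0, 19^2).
r_1 = 15 (mod 361)

Hensel's recurrence: r_{i+1} = r_i − f(r_i)·(f′(r_i))^{-1} mod 19^{i+2}, with f′(x) = 2x. Iterate:
  r_0 = 15 (mod 19)
  r_1 = 15 (mod 361)
Final: r_1 = 15, and one checks f(r_1) ≡ 0 mod 19^2.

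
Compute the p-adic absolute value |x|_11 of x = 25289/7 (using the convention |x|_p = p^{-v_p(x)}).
|25289/7|_11 = 1/1331

Step 1 — compute v_11(x) by factoring powers of 11 out of the numerator and denominator: v_11(25289/7) = 3. Step 2 — apply |x|_p = p^{-v_p(x)} = 11^{-3} = 1/1331.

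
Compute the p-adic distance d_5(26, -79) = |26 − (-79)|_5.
d_5(26, -79) = 1/5

Step 1 — x − y = 26 − (-79) = 105. Step 2 — v_5(105) = 1 (factor: 105 = (5^1 · 21); the sign does not affect v_p). Step 3 — |x − y|_5 = 5^{-1} = 1/5.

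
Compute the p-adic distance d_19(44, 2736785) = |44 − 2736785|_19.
d_19(44, 2736785) = 1/130321

Step 1 — x − y = 44 − 2736785 = -2736741. Step 2 — v_19(-2736741) = 4 (factor: -2736741 = −(19^4 · 21); the sign does not affect v_p). Step 3 — |x − y|_19 = 19^{-4} = 1/130321.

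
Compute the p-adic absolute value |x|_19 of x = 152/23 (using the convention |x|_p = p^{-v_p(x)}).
|152/23|_19 = 1/19

Step 1 — compute v_19(x) by factoring powers of 19 out of the numerator and denominator: v_19(152/23) = 1. Step 2 — apply |x|_p = p^{-v_p(x)} = 19^{-1} = 1/19.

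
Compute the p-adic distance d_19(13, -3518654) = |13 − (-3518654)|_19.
d_19(13, -3518654) = 1/130321

Step 1 — x − y = 13 − (-3518654) = 3518667. Step 2 — v_19(3518667) = 4 (factor: 3518667 = (19^4 · 27); the sign does not affect v_p). Step 3 — |x − y|_19 = 19^{-4} = 1/130321.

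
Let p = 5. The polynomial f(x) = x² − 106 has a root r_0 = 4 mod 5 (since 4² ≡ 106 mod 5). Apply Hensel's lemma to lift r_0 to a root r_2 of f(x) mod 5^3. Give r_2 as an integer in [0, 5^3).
r_2 = 59 (mod 125)

Hensel's recurrence: r_{i+1} = r_i − f(r_i)·(f′(r_i))^{-1} mod 5^{i+2}, with f′(x) = 2x. Iterate:
  r_0 = 4 (mod 5)
  r_1 = 9 (mod 25)
  r_2 = 59 (mod 125)
Final: r_2 = 59, and one checks f(r_2) ≡ 0 mod 5^3.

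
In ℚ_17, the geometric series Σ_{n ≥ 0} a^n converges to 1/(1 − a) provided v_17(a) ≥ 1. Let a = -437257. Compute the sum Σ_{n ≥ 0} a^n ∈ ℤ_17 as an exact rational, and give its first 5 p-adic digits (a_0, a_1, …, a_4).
Σ a^n = 1/(1 − a) = 1/437258;  first 5 digits = (1, 0, 0, 13, 11)

v_17(a) = 3 ≥ 1, so the series converges in ℤ_17 to 1/(1 − a) = 1/(1 − (-437257)) = 1/437258. Expand this rational in ℤ_17: compute digits iteratively via d_i = x_i mod 17, x_{i+1} = (x_i − d_i)/17. The first 5 digits are (1, 0, 0, 13, 11).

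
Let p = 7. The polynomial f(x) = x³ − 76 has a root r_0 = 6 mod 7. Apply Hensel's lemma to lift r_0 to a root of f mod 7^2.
r_1 = 41 (mod 49)

Hensel: r_{i+1} = r_i − f(r_i)/f′(r_i) mod 7^{i+2}, where f′(x) = 3x². Iterate:
  r_0 = 6 (mod 7)
  r_1 = 41 (mod 49)
Final: r = 41 with f(r) ≡ 0 mod 7^2.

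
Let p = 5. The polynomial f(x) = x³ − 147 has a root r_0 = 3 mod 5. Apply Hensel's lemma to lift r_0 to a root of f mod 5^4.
r_3 = 613 (mod 625)

Hensel: r_{i+1} = r_i − f(r_i)/f′(r_i) mod 5^{i+2}, where f′(x) = 3x². Iterate:
  r_0 = 3 (mod 5)
  r_1 = 13 (mod 25)
  r_2 = 113 (mod 125)
  r_3 = 613 (mod 625)
Final: r = 613 with f(r) ≡ 0 mod 5^4.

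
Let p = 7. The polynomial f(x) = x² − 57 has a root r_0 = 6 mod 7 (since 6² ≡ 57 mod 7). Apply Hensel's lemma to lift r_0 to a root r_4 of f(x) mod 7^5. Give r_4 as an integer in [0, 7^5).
r_4 = 3793 (mod 16807)

Hensel's recurrence: r_{i+1} = r_i − f(r_i)·(f′(r_i))^{-1} mod 7^{i+2}, with f′(x) = 2x. Iterate:
  r_0 = 6 (mod 7)
  r_1 = 20 (mod 49)
  r_2 = 20 (mod 343)
  r_3 = 1392 (mod 2401)
  r_4 = 3793 (mod 16807)
Final: r_4 = 3793, and one checks f(r_4) ≡ 0 mod 7^5.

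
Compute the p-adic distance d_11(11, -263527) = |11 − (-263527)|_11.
d_11(11, -263527) = 1/14641

Step 1 — x − y = 11 − (-263527) = 263538. Step 2 — v_11(263538) = 4 (factor: 263538 = (11^4 · 18); the sign does not affect v_p). Step 3 — |x − y|_11 = 11^{-4} = 1/14641.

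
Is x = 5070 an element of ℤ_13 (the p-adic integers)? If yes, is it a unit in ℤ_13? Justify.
x ∈ ℤ_13 but not a unit; v_13(x) = 2 > 0

ℤ_13 = {x ∈ ℚ_13 : v_13(x) ≥ 0} and ℤ_13^× = {x ∈ ℤ_13 : v_13(x) = 0}. Here v_13(5070) = v_13(num) − v_13(den) = 2; compare against these criteria.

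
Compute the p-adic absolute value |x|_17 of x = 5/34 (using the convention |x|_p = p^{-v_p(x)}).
|5/34|_17 = 17

Step 1 — compute v_17(x) by factoring powers of 17 out of the numerator and denominator: v_17(5/34) = -1. Step 2 — apply |x|_p = p^{-v_p(x)} = 17^{1} = 17.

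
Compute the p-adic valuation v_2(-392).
v_2(-392) = 3

v_2(n) is the largest exponent k such that 2^k divides n. Factor out: -392 = -2^3 · 49. (Sign doesn't affect v_p.) So v_2(-392) = 3.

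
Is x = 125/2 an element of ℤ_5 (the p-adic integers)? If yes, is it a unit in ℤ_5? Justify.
x ∈ ℤ_5 but not a unit; v_5(x) = 3 > 0

ℤ_5 = {x ∈ ℚ_5 : v_5(x) ≥ 0} and ℤ_5^× = {x ∈ ℤ_5 : v_5(x) = 0}. Here v_5(125/2) = v_5(num) − v_5(den) = 3; compare against these criteria.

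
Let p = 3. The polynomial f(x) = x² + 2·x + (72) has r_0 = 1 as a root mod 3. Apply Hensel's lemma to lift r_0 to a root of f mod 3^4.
r_3 = 34 (mod 81)

Hensel: r_{i+1} = r_i − f(r_i)·(f′(r_i))^{-1} mod 3^{i+2}, f′(x) = 2x + 2. Iterate:
  r_0 = 1 (mod 3)
  r_1 = 7 (mod 9)
  r_2 = 7 (mod 27)
  r_3 = 34 (mod 81)
Final: r = 34 satisfies f(r) ≡ 0 mod 3^4.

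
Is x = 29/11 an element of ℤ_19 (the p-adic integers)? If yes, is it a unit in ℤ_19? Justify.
x ∈ ℤ_19^× (unit); v_19(x) = 0

ℤ_19 = {x ∈ ℚ_19 : v_19(x) ≥ 0} and ℤ_19^× = {x ∈ ℤ_19 : v_19(x) = 0}. Here v_19(29/11) = v_19(num) − v_19(den) = 0; compare against these criteria.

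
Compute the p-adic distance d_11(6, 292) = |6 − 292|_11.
d_11(6, 292) = 1/11

Step 1 — x − y = 6 − 292 = -286. Step 2 — v_11(-286) = 1 (factor: -286 = −(11^1 · 26); the sign does not affect v_p). Step 3 — |x − y|_11 = 11^{-1} = 1/11.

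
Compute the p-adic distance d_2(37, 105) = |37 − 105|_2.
d_2(37, 105) = 1/4

Step 1 — x − y = 37 − 105 = -68. Step 2 — v_2(-68) = 2 (factor: -68 = −(2^2 · 17); the sign does not affect v_p). Step 3 — |x − y|_2 = 2^{-2} = 1/4.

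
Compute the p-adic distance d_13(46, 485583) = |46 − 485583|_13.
d_13(46, 485583) = 1/28561

Step 1 — x − y = 46 − 485583 = -485537. Step 2 — v_13(-485537) = 4 (factor: -485537 = −(13^4 · 17); the sign does not affect v_p). Step 3 — |x − y|_13 = 13^{-4} = 1/28561.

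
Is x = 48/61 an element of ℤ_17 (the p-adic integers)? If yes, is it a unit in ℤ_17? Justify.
x ∈ ℤ_17^× (unit); v_17(x) = 0

ℤ_17 = {x ∈ ℚ_17 : v_17(x) ≥ 0} and ℤ_17^× = {x ∈ ℤ_17 : v_17(x) = 0}. Here v_17(48/61) = v_17(num) − v_17(den) = 0; compare against these criteria.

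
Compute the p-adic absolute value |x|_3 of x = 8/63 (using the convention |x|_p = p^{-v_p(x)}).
|8/63|_3 = 9

Step 1 — compute v_3(x) by factoring powers of 3 out of the numerator and denominator: v_3(8/63) = -2. Step 2 — apply |x|_p = p^{-v_p(x)} = 3^{2} = 9.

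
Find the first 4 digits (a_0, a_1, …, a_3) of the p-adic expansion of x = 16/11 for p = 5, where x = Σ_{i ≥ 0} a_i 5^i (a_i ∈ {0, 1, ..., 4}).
(a_0, …, a_3) = (1, 1, 3, 3)

v_5(16/11) = 0 (numerator and denominator both coprime to 5), so x ∈ ℤ_5^×. Compute digits iteratively via a_i = x_i mod 5, x_{i+1} = (x_i − a_i)/5, with x_0 = x:
  x_0 = 16/11;  a_0 = 1;  x_1 = (x_0 − 1)/5 = 1/11
  x_1 = 1/11;  a_1 = 1;  x_2 = (x_1 − 1)/5 = -2/11
  x_2 = -2/11;  a_2 = 3;  x_3 = (x_2 − 3)/5 = -7/11
  x_3 = -7/11;  a_3 = 3;  x_4 = (x_3 − 3)/5 = -8/11
Digits: (1, 1, 3, 3).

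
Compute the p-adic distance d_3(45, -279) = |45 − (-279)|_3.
d_3(45, -279) = 1/81

Step 1 — x − y = 45 − (-279) = 324. Step 2 — v_3(324) = 4 (factor: 324 = (3^4 · 4); the sign does not affect v_p). Step 3 — |x − y|_3 = 3^{-4} = 1/81.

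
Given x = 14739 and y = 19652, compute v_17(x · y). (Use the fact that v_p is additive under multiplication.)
v_17(289650828) = 6

v_p(x) = 3 (factor: 14739 = 17^3 · 3); v_p(y) = 3 (factor: 19652 = 17^3 · 4). Additivity: v_p(xy) = v_p(x) + v_p(y) = 3 + 3 = 6. (Direct check: xy = 289650828 = 17^6 · (12).)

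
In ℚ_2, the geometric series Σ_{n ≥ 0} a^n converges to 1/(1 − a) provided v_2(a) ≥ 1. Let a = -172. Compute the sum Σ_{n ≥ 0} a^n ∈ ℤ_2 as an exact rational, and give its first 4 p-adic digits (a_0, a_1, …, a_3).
Σ a^n = 1/(1 − a) = 1/173;  first 4 digits = (1, 0, 1, 0)

v_2(a) = 2 ≥ 1, so the series converges in ℤ_2 to 1/(1 − a) = 1/(1 − (-172)) = 1/173. Expand this rational in ℤ_2: compute digits iteratively via d_i = x_i mod 2, x_{i+1} = (x_i − d_i)/2. The first 4 digits are (1, 0, 1, 0).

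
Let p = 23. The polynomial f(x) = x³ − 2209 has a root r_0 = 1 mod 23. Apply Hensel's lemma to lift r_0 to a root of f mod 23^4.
r_3 = 249896 (mod 279841)

Hensel: r_{i+1} = r_i − f(r_i)/f′(r_i) mod 23^{i+2}, where f′(x) = 3x². Iterate:
  r_0 = 1 (mod 23)
  r_1 = 208 (mod 529)
  r_2 = 6556 (mod 12167)
  r_3 = 249896 (mod 279841)
Final: r = 249896 with f(r) ≡ 0 mod 23^4.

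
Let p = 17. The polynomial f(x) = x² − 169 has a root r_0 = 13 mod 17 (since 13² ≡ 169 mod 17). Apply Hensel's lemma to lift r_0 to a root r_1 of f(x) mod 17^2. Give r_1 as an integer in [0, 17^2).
r_1 = 13 (mod 289)

Hensel's recurrence: r_{i+1} = r_i − f(r_i)·(f′(r_i))^{-1} mod 17^{i+2}, with f′(x) = 2x. Iterate:
  r_0 = 13 (mod 17)
  r_1 = 13 (mod 289)
Final: r_1 = 13, and one checks f(r_1) ≡ 0 mod 17^2.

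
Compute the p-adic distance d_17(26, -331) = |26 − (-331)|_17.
d_17(26, -331) = 1/17

Step 1 — x − y = 26 − (-331) = 357. Step 2 — v_17(357) = 1 (factor: 357 = (17^1 · 21); the sign does not affect v_p). Step 3 — |x − y|_17 = 17^{-1} = 1/17.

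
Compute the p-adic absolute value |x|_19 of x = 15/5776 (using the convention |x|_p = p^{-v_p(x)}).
|15/5776|_19 = 361

Step 1 — compute v_19(x) by factoring powers of 19 out of the numerator and denominator: v_19(15/5776) = -2. Step 2 — apply |x|_p = p^{-v_p(x)} = 19^{2} = 361.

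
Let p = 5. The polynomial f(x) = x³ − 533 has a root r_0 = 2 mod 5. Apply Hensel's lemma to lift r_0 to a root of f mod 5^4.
r_3 = 202 (mod 625)

Hensel: r_{i+1} = r_i − f(r_i)/f′(r_i) mod 5^{i+2}, where f′(x) = 3x². Iterate:
  r_0 = 2 (mod 5)
  r_1 = 2 (mod 25)
  r_2 = 77 (mod 125)
  r_3 = 202 (mod 625)
Final: r = 202 with f(r) ≡ 0 mod 5^4.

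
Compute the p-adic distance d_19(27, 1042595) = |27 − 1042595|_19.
d_19(27, 1042595) = 1/130321

Step 1 — x − y = 27 − 1042595 = -1042568. Step 2 — v_19(-1042568) = 4 (factor: -1042568 = −(19^4 · 8); the sign does not affect v_p). Step 3 — |x − y|_19 = 19^{-4} = 1/130321.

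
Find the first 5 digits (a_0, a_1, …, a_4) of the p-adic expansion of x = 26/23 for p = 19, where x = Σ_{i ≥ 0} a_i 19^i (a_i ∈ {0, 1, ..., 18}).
(a_0, …, a_4) = (16, 5, 3, 18, 4)

v_19(26/23) = 0 (numerator and denominator both coprime to 19), so x ∈ ℤ_19^×. Compute digits iteratively via a_i = x_i mod 19, x_{i+1} = (x_i − a_i)/19, with x_0 = x:
  x_0 = 26/23;  a_0 = 16;  x_1 = (x_0 − 16)/19 = -18/23
  x_1 = -18/23;  a_1 = 5;  x_2 = (x_1 − 5)/19 = -7/23
  x_2 = -7/23;  a_2 = 3;  x_3 = (x_2 − 3)/19 = -4/23
  x_3 = -4/23;  a_3 = 18;  x_4 = (x_3 − 18)/19 = -22/23
  x_4 = -22/23;  a_4 = 4;  x_5 = (x_4 − 4)/19 = -6/23
Digits: (16, 5, 3, 18, 4).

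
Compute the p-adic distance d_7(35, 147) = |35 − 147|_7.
d_7(35, 147) = 1/7

Step 1 — x − y = 35 − 147 = -112. Step 2 — v_7(-112) = 1 (factor: -112 = −(7^1 · 16); the sign does not affect v_p). Step 3 — |x − y|_7 = 7^{-1} = 1/7.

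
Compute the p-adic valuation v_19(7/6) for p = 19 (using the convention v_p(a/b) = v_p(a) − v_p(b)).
v_19(7/6) = 0

Factor powers of 19 from the numerator and denominator of the reduced fraction: 7 = 19^0 · 7 and 6 = 19^0 · 6. Apply v_p(a/b) = v_p(a) − v_p(b): v_19(7/6) = 0 − 0 = 0.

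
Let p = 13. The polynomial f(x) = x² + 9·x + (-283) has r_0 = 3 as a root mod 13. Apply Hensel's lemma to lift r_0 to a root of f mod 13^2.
r_1 = 42 (mod 169)

Hensel: r_{i+1} = r_i − f(r_i)·(f′(r_i))^{-1} mod 13^{i+2}, f′(x) = 2x + 9. Iterate:
  r_0 = 3 (mod 13)
  r_1 = 42 (mod 169)
Final: r = 42 satisfies f(r) ≡ 0 mod 13^2.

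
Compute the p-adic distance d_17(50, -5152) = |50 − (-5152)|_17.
d_17(50, -5152) = 1/289

Step 1 — x − y = 50 − (-5152) = 5202. Step 2 — v_17(5202) = 2 (factor: 5202 = (17^2 · 18); the sign does not affect v_p). Step 3 — |x − y|_17 = 17^{-2} = 1/289.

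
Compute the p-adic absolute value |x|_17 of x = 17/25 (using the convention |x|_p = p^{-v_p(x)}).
|17/25|_17 = 1/17

Step 1 — compute v_17(x) by factoring powers of 17 out of the numerator and denominator: v_17(17/25) = 1. Step 2 — apply |x|_p = p^{-v_p(x)} = 17^{-1} = 1/17.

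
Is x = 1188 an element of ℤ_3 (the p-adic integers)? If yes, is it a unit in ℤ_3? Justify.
x ∈ ℤ_3 but not a unit; v_3(x) = 3 > 0

ℤ_3 = {x ∈ ℚ_3 : v_3(x) ≥ 0} and ℤ_3^× = {x ∈ ℤ_3 : v_3(x) = 0}. Here v_3(1188) = v_3(num) − v_3(den) = 3; compare against these criteria.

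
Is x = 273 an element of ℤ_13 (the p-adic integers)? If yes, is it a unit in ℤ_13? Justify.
x ∈ ℤ_13 but not a unit; v_13(x) = 1 > 0

ℤ_13 = {x ∈ ℚ_13 : v_13(x) ≥ 0} and ℤ_13^× = {x ∈ ℤ_13 : v_13(x) = 0}. Here v_13(273) = v_13(num) − v_13(den) = 1; compare against these criteria.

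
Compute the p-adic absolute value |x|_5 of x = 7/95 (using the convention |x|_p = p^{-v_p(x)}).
|7/95|_5 = 5

Step 1 — compute v_5(x) by factoring powers of 5 out of the numerator and denominator: v_5(7/95) = -1. Step 2 — apply |x|_p = p^{-v_p(x)} = 5^{1} = 5.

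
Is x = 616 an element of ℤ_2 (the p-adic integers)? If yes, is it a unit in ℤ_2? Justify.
x ∈ ℤ_2 but not a unit; v_2(x) = 3 > 0

ℤ_2 = {x ∈ ℚ_2 : v_2(x) ≥ 0} and ℤ_2^× = {x ∈ ℤ_2 : v_2(x) = 0}. Here v_2(616) = v_2(num) − v_2(den) = 3; compare against these criteria.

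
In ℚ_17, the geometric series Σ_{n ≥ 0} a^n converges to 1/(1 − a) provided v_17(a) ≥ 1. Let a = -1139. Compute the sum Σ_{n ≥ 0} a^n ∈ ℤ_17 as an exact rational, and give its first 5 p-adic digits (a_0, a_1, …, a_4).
Σ a^n = 1/(1 − a) = 1/1140;  first 5 digits = (1, 1, 14, 9, 4)

v_17(a) = 1 ≥ 1, so the series converges in ℤ_17 to 1/(1 − a) = 1/(1 − (-1139)) = 1/1140. Expand this rational in ℤ_17: compute digits iteratively via d_i = x_i mod 17, x_{i+1} = (x_i − d_i)/17. The first 5 digits are (1, 1, 14, 9, 4).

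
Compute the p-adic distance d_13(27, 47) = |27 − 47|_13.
d_13(27, 47) = 1

Step 1 — x − y = 27 − 47 = -20. Step 2 — v_13(-20) = 0 (factor: -20 = −(13^0 · 20); the sign does not affect v_p). Step 3 — |x − y|_13 = 13^{0} = 1.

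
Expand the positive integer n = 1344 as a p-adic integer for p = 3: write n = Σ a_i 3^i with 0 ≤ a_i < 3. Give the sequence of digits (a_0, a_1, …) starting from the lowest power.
(a_0, a_1, …) = (0, 1, 2, 1, 1, 2, 1)

Repeated division by 3 gives the digits low-to-high: 1344 = 1·3^1 + 2·3^2 + 1·3^3 + 1·3^4 + 2·3^5 + 1·3^6. Digit sequence: (0, 1, 2, 1, 1, 2, 1).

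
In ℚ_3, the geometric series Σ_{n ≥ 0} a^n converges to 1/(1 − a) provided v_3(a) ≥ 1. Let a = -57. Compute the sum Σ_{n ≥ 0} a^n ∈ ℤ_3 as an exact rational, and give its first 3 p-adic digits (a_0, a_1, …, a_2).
Σ a^n = 1/(1 − a) = 1/58;  first 3 digits = (1, 2, 0)

v_3(a) = 1 ≥ 1, so the series converges in ℤ_3 to 1/(1 − a) = 1/(1 − (-57)) = 1/58. Expand this rational in ℤ_3: compute digits iteratively via d_i = x_i mod 3, x_{i+1} = (x_i − d_i)/3. The first 3 digits are (1, 2, 0).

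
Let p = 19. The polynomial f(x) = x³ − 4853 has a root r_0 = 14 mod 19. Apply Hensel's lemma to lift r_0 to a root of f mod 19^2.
r_1 = 71 (mod 361)

Hensel: r_{i+1} = r_i − f(r_i)/f′(r_i) mod 19^{i+2}, where f′(x) = 3x². Iterate:
  r_0 = 14 (mod 19)
  r_1 = 71 (mod 361)
Final: r = 71 with f(r) ≡ 0 mod 19^2.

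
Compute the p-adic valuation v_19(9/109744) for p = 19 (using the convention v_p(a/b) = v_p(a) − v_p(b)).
v_19(9/109744) = -3

Factor powers of 19 from the numerator and denominator of the reduced fraction: 9 = 19^0 · 9 and 109744 = 19^3 · 16. Apply v_p(a/b) = v_p(a) − v_p(b): v_19(9/109744) = 0 − 3 = -3.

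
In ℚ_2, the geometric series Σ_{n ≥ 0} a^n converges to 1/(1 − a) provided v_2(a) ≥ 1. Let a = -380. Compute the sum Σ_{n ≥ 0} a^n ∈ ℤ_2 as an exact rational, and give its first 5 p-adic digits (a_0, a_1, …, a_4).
Σ a^n = 1/(1 − a) = 1/381;  first 5 digits = (1, 0, 1, 0, 1)

v_2(a) = 2 ≥ 1, so the series converges in ℤ_2 to 1/(1 − a) = 1/(1 − (-380)) = 1/381. Expand this rational in ℤ_2: compute digits iteratively via d_i = x_i mod 2, x_{i+1} = (x_i − d_i)/2. The first 5 digits are (1, 0, 1, 0, 1).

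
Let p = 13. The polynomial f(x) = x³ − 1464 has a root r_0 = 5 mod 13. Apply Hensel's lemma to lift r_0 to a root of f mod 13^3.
r_2 = 1474 (mod 2197)

Hensel: r_{i+1} = r_i − f(r_i)/f′(r_i) mod 13^{i+2}, where f′(x) = 3x². Iterate:
  r_0 = 5 (mod 13)
  r_1 = 122 (mod 169)
  r_2 = 1474 (mod 2197)
Final: r = 1474 with f(r) ≡ 0 mod 13^3.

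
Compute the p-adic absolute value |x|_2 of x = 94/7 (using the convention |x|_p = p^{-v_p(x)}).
|94/7|_2 = 1/2

Step 1 — compute v_2(x) by factoring powers of 2 out of the numerator and denominator: v_2(94/7) = 1. Step 2 — apply |x|_p = p^{-v_p(x)} = 2^{-1} = 1/2.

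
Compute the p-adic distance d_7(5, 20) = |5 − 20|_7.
d_7(5, 20) = 1

Step 1 — x − y = 5 − 20 = -15. Step 2 — v_7(-15) = 0 (factor: -15 = −(7^0 · 15); the sign does not affect v_p). Step 3 — |x − y|_7 = 7^{0} = 1.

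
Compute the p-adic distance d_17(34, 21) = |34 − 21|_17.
d_17(34, 21) = 1

Step 1 — x − y = 34 − 21 = 13. Step 2 — v_17(13) = 0 (factor: 13 = (17^0 · 13); the sign does not affect v_p). Step 3 — |x − y|_17 = 17^{0} = 1.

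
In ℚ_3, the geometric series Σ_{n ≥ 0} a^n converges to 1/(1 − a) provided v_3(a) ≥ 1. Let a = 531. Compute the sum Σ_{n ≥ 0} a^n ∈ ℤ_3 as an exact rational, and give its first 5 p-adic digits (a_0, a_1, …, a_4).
Σ a^n = 1/(1 − a) = -1/530;  first 5 digits = (1, 0, 2, 1, 1)

v_3(a) = 2 ≥ 1, so the series converges in ℤ_3 to 1/(1 − a) = 1/(1 − 531) = -1/530. Expand this rational in ℤ_3: compute digits iteratively via d_i = x_i mod 3, x_{i+1} = (x_i − d_i)/3. The first 5 digits are (1, 0, 2, 1, 1).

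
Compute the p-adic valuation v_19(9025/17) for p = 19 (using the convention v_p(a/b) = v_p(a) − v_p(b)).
v_19(9025/17) = 2

Factor powers of 19 from the numerator and denominator of the reduced fraction: 9025 = 19^2 · 25 and 17 = 19^0 · 17. Apply v_p(a/b) = v_p(a) − v_p(b): v_19(9025/17) = 2 − 0 = 2.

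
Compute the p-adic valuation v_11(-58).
v_11(-58) = 0

v_11(n) is the largest exponent k such that 11^k divides n. Factor out: -58 = -11^0 · 58. (Sign doesn't affect v_p.) So v_11(-58) = 0.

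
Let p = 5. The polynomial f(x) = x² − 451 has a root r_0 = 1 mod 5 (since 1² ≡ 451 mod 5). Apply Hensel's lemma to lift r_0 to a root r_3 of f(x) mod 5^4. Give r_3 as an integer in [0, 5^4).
r_3 = 226 (mod 625)

Hensel's recurrence: r_{i+1} = r_i − f(r_i)·(f′(r_i))^{-1} mod 5^{i+2}, with f′(x) = 2x. Iterate:
  r_0 = 1 (mod 5)
  r_1 = 1 (mod 25)
  r_2 = 101 (mod 125)
  r_3 = 226 (mod 625)
Final: r_3 = 226, and one checks f(r_3) ≡ 0 mod 5^4.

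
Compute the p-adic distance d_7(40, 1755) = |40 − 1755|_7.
d_7(40, 1755) = 1/343

Step 1 — x − y = 40 − 1755 = -1715. Step 2 — v_7(-1715) = 3 (factor: -1715 = −(7^3 · 5); the sign does not affect v_p). Step 3 — |x − y|_7 = 7^{-3} = 1/343.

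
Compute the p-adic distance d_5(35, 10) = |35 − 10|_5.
d_5(35, 10) = 1/25

Step 1 — x − y = 35 − 10 = 25. Step 2 — v_5(25) = 2 (factor: 25 = (5^2 · 1); the sign does not affect v_p). Step 3 — |x − y|_5 = 5^{-2} = 1/25.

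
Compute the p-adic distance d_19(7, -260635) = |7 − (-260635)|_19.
d_19(7, -260635) = 1/130321

Step 1 — x − y = 7 − (-260635) = 260642. Step 2 — v_19(260642) = 4 (factor: 260642 = (19^4 · 2); the sign does not affect v_p). Step 3 — |x − y|_19 = 19^{-4} = 1/130321.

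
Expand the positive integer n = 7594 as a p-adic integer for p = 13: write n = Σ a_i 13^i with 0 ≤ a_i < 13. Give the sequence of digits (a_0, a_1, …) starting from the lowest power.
(a_0, a_1, …) = (2, 12, 5, 3)

Repeated division by 13 gives the digits low-to-high: 7594 = 2 + 12·13^1 + 5·13^2 + 3·13^3. Digit sequence: (2, 12, 5, 3).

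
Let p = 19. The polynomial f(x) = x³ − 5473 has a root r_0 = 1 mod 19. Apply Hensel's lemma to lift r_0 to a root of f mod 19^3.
r_2 = 1464 (mod 6859)

Hensel: r_{i+1} = r_i − f(r_i)/f′(r_i) mod 19^{i+2}, where f′(x) = 3x². Iterate:
  r_0 = 1 (mod 19)
  r_1 = 20 (mod 361)
  r_2 = 1464 (mod 6859)
Final: r = 1464 with f(r) ≡ 0 mod 19^3.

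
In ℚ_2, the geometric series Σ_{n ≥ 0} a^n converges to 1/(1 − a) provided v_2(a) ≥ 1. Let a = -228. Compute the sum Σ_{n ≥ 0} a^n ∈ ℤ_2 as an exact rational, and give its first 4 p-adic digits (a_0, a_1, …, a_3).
Σ a^n = 1/(1 − a) = 1/229;  first 4 digits = (1, 0, 1, 1)

v_2(a) = 2 ≥ 1, so the series converges in ℤ_2 to 1/(1 − a) = 1/(1 − (-228)) = 1/229. Expand this rational in ℤ_2: compute digits iteratively via d_i = x_i mod 2, x_{i+1} = (x_i − d_i)/2. The first 4 digits are (1, 0, 1, 1).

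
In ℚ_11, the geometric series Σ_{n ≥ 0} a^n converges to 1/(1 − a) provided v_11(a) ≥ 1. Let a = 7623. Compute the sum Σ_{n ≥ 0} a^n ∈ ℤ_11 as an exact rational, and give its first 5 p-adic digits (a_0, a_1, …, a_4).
Σ a^n = 1/(1 − a) = -1/7622;  first 5 digits = (1, 0, 8, 5, 9)

v_11(a) = 2 ≥ 1, so the series converges in ℤ_11 to 1/(1 − a) = 1/(1 − 7623) = -1/7622. Expand this rational in ℤ_11: compute digits iteratively via d_i = x_i mod 11, x_{i+1} = (x_i − d_i)/11. The first 5 digits are (1, 0, 8, 5, 9).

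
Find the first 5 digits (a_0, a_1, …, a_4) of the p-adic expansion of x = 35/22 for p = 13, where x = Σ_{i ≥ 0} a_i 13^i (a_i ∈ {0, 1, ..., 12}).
(a_0, …, a_4) = (1, 3, 11, 8, 7)

v_13(35/22) = 0 (numerator and denominator both coprime to 13), so x ∈ ℤ_13^×. Compute digits iteratively via a_i = x_i mod 13, x_{i+1} = (x_i − a_i)/13, with x_0 = x:
  x_0 = 35/22;  a_0 = 1;  x_1 = (x_0 − 1)/13 = 1/22
  x_1 = 1/22;  a_1 = 3;  x_2 = (x_1 − 3)/13 = -5/22
  x_2 = -5/22;  a_2 = 11;  x_3 = (x_2 − 11)/13 = -19/22
  x_3 = -19/22;  a_3 = 8;  x_4 = (x_3 − 8)/13 = -15/22
  x_4 = -15/22;  a_4 = 7;  x_5 = (x_4 − 7)/13 = -13/22
Digits: (1, 3, 11, 8, 7).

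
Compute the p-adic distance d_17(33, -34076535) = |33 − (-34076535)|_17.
d_17(33, -34076535) = 1/1419857

Step 1 — x − y = 33 − (-34076535) = 34076568. Step 2 — v_17(34076568) = 5 (factor: 34076568 = (17^5 · 24); the sign does not affect v_p). Step 3 — |x − y|_17 = 17^{-5} = 1/1419857.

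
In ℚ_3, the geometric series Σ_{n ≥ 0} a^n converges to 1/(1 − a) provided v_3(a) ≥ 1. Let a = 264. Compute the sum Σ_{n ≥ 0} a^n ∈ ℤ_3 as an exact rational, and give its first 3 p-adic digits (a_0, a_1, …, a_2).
Σ a^n = 1/(1 − a) = -1/263;  first 3 digits = (1, 1, 0)

v_3(a) = 1 ≥ 1, so the series converges in ℤ_3 to 1/(1 − a) = 1/(1 − 264) = -1/263. Expand this rational in ℤ_3: compute digits iteratively via d_i = x_i mod 3, x_{i+1} = (x_i − d_i)/3. The first 3 digits are (1, 1, 0).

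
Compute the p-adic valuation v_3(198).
v_3(198) = 2

v_3(n) is the largest exponent k such that 3^k divides n. Factor out: 198 = 3^2 · 22. (Sign doesn't affect v_p.) So v_3(198) = 2.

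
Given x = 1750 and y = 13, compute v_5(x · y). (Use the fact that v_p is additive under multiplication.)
v_5(22750) = 3

v_p(x) = 3 (factor: 1750 = 5^3 · 14); v_p(y) = 0 (factor: 13 = 5^0 · 13). Additivity: v_p(xy) = v_p(x) + v_p(y) = 3 + 0 = 3. (Direct check: xy = 22750 = 5^3 · (182).)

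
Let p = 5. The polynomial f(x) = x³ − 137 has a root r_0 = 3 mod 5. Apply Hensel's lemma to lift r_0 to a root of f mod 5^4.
r_3 = 133 (mod 625)

Hensel: r_{i+1} = r_i − f(r_i)/f′(r_i) mod 5^{i+2}, where f′(x) = 3x². Iterate:
  r_0 = 3 (mod 5)
  r_1 = 8 (mod 25)
  r_2 = 8 (mod 125)
  r_3 = 133 (mod 625)
Final: r = 133 with f(r) ≡ 0 mod 5^4.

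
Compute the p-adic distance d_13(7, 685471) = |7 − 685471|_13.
d_13(7, 685471) = 1/28561

Step 1 — x − y = 7 − 685471 = -685464. Step 2 — v_13(-685464) = 4 (factor: -685464 = −(13^4 · 24); the sign does not affect v_p). Step 3 — |x − y|_13 = 13^{-4} = 1/28561.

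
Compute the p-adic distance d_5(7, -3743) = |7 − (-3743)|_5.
d_5(7, -3743) = 1/625

Step 1 — x − y = 7 − (-3743) = 3750. Step 2 — v_5(3750) = 4 (factor: 3750 = (5^4 · 6); the sign does not affect v_p). Step 3 — |x − y|_5 = 5^{-4} = 1/625.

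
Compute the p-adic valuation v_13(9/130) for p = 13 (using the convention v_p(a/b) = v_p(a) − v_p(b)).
v_13(9/130) = -1

Factor powers of 13 from the numerator and denominator of the reduced fraction: 9 = 13^0 · 9 and 130 = 13^1 · 10. Apply v_p(a/b) = v_p(a) − v_p(b): v_13(9/130) = 0 − 1 = -1.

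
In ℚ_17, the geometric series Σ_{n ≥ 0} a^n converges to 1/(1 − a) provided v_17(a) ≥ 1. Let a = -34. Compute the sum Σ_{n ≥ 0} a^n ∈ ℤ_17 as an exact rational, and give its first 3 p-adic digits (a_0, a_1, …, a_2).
Σ a^n = 1/(1 − a) = 1/35;  first 3 digits = (1, 15, 3)

v_17(a) = 1 ≥ 1, so the series converges in ℤ_17 to 1/(1 − a) = 1/(1 − (-34)) = 1/35. Expand this rational in ℤ_17: compute digits iteratively via d_i = x_i mod 17, x_{i+1} = (x_i − d_i)/17. The first 3 digits are (1, 15, 3).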